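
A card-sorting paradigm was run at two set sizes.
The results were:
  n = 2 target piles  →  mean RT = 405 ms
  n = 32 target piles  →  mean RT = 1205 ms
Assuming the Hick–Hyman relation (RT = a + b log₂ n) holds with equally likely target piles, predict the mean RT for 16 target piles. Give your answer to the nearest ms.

1005 ms

RT is linear in log₂ n, so two points fix the line:
  b = (1205 − 405) / (log₂ 32 − log₂ 2) = 800 / (5 − 1) = 200 ms/bit
  a = 405 − 200 × 1 = 205 ms
Then RT(16) = 205 + 200 × log₂ 16 = 205 + 200 × 4 ≈ 1005.000 ms.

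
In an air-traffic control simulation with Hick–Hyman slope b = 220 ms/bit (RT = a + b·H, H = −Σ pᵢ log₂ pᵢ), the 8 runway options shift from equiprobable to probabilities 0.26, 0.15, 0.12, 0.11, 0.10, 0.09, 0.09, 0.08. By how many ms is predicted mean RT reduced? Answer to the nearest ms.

26 ms

Equiprobable entropy H₀ = log₂ 8 = 3.0000 bits.
Skewed entropy H = −Σ pᵢ log₂ pᵢ = 2.8822 bits.
ΔRT = b·(H₀ − H) = 220 × 0.1178 = 25.92 ms.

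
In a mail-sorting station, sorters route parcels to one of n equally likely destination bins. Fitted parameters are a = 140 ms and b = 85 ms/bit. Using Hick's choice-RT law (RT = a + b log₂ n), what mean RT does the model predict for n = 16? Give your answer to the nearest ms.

480 ms

log₂(16) = 4 bits, so RT = 140 + 85 × 4 ≈ 480.000 ms.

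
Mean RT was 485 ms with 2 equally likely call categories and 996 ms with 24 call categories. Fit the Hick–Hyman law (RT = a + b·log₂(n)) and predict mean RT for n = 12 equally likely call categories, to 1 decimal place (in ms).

Fit slope and intercept:
  b = (996 − 485) / (log₂ 24 − log₂ 2) = 511 / (4.5850 − 1) = 142.540 ms/bit
  a = 485 − 142.540 × 1 = 342.460 ms
Then RT(12) = 342.460 + 142.540 × log₂ 12 = 342.460 + 142.540 × 3.5850 ≈ 853.460 ms.

853.5 ms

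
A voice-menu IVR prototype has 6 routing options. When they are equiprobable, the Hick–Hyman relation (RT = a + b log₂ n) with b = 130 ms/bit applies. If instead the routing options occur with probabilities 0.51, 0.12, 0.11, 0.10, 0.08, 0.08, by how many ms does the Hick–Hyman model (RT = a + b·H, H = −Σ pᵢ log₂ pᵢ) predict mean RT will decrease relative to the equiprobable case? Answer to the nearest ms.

The RT saving is b·ΔH. Equiprobable H₀ = log₂(6) = 2.5850 bits; with the given probabilities H = 2.1280 bits.
b·(H₀ − H) = 130 × (2.5850 − 2.1280) = 59.41 ms.

59 ms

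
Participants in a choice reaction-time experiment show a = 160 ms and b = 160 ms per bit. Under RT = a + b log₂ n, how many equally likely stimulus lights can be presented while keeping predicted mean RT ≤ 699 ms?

Set 160 + 160·log₂ n ≤ 699 → log₂ n ≤ (699 − 160)/160 = 3.3687.
So n ≤ 2^3.3687 = 10.330; the largest integer n is 10.

10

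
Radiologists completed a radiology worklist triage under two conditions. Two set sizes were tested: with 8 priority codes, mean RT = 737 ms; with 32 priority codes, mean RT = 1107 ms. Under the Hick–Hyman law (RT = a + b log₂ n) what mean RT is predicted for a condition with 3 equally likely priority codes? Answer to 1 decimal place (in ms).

475.2 ms

RT is linear in log₂ n, so two points fix the line:
  b = (1107 − 737) / (log₂ 32 − log₂ 8) = 370 / (5 − 3) = 185.000 ms/bit
  a = 737 − 185.000 × 3 = 182.000 ms
Then RT(3) = 182.000 + 185.000 × log₂ 3 = 182.000 + 185.000 × 1.5850 ≈ 475.218 ms.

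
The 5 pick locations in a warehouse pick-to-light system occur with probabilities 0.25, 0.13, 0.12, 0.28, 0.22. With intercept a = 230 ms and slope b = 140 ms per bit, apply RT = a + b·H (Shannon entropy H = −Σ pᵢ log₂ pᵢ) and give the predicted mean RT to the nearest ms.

544 ms

H = 0.25·log₂(1/0.25) + 0.13·log₂(1/0.13) + 0.12·log₂(1/0.12) + 0.28·log₂(1/0.28) + 0.22·log₂(1/0.22) = 2.2445 bits.
RT = 230 + 140 × 2.2445 = 544.23 ms.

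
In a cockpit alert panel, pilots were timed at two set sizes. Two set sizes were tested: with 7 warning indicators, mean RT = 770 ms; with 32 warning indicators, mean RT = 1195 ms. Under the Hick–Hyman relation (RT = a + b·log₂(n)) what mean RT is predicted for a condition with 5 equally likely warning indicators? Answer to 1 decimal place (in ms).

RT is linear in log₂ n, so two points fix the line:
  b = (1195 − 770) / (log₂ 32 − log₂ 7) = 425 / (5 − 2.8074) = 193.830 ms/bit
  a = 770 − 193.830 × 2.8074 = 225.851 ms
Then RT(5) = 225.851 + 193.830 × log₂ 5 = 225.851 + 193.830 × 2.3219 ≈ 675.910 ms.

675.9 ms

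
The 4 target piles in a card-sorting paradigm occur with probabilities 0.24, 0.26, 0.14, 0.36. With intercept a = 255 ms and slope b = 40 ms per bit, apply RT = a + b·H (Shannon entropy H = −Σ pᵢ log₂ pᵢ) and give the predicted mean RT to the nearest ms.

H = 0.24·log₂(1/0.24) + 0.26·log₂(1/0.26) + 0.14·log₂(1/0.14) + 0.36·log₂(1/0.36) = 1.9271 bits.
RT = 255 + 40 × 1.9271 = 332.09 ms.

332 ms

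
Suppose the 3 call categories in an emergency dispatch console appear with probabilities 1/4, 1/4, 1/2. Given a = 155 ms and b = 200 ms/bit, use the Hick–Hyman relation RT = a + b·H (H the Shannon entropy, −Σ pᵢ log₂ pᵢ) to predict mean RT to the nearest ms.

455 ms

Each term −pᵢ log₂ pᵢ: 0.25·2 + 0.25·2 + 0.5·1; summed, H = 1.500 bits.
Mean RT = a + bH = 155 + 200·1.500 = 455.00 ms.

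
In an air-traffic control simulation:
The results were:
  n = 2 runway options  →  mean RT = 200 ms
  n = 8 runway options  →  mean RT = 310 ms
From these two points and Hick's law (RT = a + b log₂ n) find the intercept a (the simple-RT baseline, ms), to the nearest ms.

145 ms

Slope: b = (310 − 200) / (log₂ 8 − log₂ 2) = 110/2.0000 = 55 ms/bit.
a = RT₁ − b·log₂ n₁ = 200 − 55 × 1 = 145.000 ms.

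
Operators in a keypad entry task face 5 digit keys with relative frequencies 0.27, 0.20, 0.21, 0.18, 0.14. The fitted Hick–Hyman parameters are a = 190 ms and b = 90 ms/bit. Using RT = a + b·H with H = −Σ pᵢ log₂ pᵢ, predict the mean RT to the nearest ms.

H = 0.27·log₂(1/0.27) + 0.20·log₂(1/0.20) + 0.21·log₂(1/0.21) + 0.18·log₂(1/0.18) + 0.14·log₂(1/0.14) = 2.2896 bits.
RT = 190 + 90 × 2.2896 = 396.07 ms.

396 ms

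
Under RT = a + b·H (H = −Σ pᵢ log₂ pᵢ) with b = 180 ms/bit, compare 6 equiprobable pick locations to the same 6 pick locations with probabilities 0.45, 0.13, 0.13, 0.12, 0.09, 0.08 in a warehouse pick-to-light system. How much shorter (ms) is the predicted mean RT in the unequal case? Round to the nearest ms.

The RT saving is b·ΔH. Equiprobable H₀ = log₂(6) = 2.5850 bits; with the given probabilities H = 2.2549 bits.
b·(H₀ − H) = 180 × (2.5850 − 2.2549) = 59.41 ms.

59 ms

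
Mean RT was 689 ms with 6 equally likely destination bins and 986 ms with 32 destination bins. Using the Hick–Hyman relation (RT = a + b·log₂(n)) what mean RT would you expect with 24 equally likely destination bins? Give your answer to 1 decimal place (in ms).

With log₂ n on the abscissa the relation is linear; from the two conditions:
  b = (986 − 689) / (log₂ 32 − log₂ 6) = 297 / (5 − 2.5850) = 122.979 ms/bit
  a = 689 − 122.979 × 2.5850 = 371.103 ms
Then RT(24) = 371.103 + 122.979 × log₂ 24 = 371.103 + 122.979 × 4.5850 ≈ 934.959 ms.

935.0 ms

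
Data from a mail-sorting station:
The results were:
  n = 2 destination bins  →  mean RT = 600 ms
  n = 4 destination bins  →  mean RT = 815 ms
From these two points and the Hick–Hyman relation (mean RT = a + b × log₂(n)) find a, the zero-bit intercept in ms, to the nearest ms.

Slope: b = (815 − 600) / (log₂ 4 − log₂ 2) = 215/1.0000 = 215 ms/bit.
a = RT₁ − b·log₂ n₁ = 600 − 215 × 1 = 385.000 ms.

385 ms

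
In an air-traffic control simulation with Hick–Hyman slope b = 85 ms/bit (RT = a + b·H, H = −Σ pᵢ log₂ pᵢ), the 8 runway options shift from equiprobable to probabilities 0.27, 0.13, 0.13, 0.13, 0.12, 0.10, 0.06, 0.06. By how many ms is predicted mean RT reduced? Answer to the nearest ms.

Equiprobable entropy H₀ = log₂ 8 = 3.0000 bits.
Skewed entropy H = −Σ pᵢ log₂ pᵢ = 2.8443 bits.
ΔRT = b·(H₀ − H) = 85 × 0.1557 = 13.24 ms.

13 ms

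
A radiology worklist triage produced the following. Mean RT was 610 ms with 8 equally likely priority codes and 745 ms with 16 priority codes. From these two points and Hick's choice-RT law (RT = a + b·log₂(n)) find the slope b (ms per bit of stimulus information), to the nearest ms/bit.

Slope: b = (745 − 610) / (log₂ 16 − log₂ 8) = 135/1.0000 = 135 ms/bit.

135 ms/bit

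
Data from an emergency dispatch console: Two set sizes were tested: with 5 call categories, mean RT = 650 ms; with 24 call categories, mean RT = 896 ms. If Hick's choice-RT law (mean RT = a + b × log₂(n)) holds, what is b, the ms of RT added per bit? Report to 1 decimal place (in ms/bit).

108.7 ms/bit

Slope: b = (896 − 650) / (log₂ 24 − log₂ 5) = 246/2.2630 = 108.704 ms/bit.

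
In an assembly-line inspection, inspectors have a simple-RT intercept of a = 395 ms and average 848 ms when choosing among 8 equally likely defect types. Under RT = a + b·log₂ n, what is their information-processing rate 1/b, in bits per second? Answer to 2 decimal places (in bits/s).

b = (848 − 395)/log₂ 8 = 453/3 = 151.000 ms per bit = 0.15100 s/bit; the reciprocal is 6.623 bits/s.

6.62 bits/s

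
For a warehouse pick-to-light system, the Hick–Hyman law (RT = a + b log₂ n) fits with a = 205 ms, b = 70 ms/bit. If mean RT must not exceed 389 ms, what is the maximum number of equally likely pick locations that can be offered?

6

Set 205 + 70·log₂ n ≤ 389 → log₂ n ≤ (389 − 205)/70 = 2.6286.
So n ≤ 2^2.6286 = 6.184; the largest integer n is 6.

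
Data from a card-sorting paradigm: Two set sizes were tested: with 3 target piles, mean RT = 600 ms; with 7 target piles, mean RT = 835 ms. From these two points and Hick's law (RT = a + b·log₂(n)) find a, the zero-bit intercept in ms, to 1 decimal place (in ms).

295.3 ms

The slope on a log₂ axis is (835 − 600) / (2.8074 − 1.5850) = 192.246 ms/bit.
Intercept: a = 600 − 192.246·log₂(3) = 295.297 ms.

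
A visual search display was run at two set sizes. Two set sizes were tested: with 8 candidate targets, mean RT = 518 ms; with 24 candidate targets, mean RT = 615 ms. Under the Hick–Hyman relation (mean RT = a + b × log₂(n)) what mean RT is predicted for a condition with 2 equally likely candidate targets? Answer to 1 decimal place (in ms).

Fit slope and intercept:
  b = (615 − 518) / (log₂ 24 − log₂ 8) = 97 / (4.5850 − 3) = 61.200 ms/bit
  a = 518 − 61.200 × 3 = 334.399 ms
Then RT(2) = 334.399 + 61.200 × log₂ 2 = 334.399 + 61.200 × 1 ≈ 395.600 ms.

395.6 ms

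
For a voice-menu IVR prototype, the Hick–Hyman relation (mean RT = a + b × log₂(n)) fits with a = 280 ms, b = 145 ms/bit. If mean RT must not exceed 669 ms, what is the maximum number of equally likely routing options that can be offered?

Set 280 + 145·log₂ n ≤ 669 → log₂ n ≤ (669 − 280)/145 = 2.6828.
So n ≤ 2^2.6828 = 6.421; the largest integer n is 6.

6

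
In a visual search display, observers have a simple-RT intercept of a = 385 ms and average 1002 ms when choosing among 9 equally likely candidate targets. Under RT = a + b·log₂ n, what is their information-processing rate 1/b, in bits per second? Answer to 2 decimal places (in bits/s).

Choice component = 1002 − 385 = 617 ms over log₂(9) = 3.1699 bits.
b = 617 / 3.1699 = 194.642 ms/bit, so 1/b = 5.138 bits/s.

5.14 bits/s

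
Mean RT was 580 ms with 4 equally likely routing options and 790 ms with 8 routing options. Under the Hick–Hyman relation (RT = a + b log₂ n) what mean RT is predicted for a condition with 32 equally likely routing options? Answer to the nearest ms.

RT is linear in log₂ n, so two points fix the line:
  b = (790 − 580) / (log₂ 8 − log₂ 4) = 210 / (3 − 2) = 210 ms/bit
  a = 580 − 210 × 2 = 160 ms
Then RT(32) = 160 + 210 × log₂ 32 = 160 + 210 × 5 ≈ 1210.000 ms.

1210 ms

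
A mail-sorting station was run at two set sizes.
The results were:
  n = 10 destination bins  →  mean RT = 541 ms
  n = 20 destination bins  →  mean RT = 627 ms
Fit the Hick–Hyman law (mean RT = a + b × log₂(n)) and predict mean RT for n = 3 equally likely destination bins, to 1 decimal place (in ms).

391.6 ms

Solve the two-equation system in a and b:
  b = (627 − 541) / (log₂ 20 − log₂ 10) = 86 / (4.3219 − 3.3219) = 86.000 ms/bit
  a = 541 − 86.000 × 3.3219 = 255.314 ms
Then RT(3) = 255.314 + 86.000 × log₂ 3 = 255.314 + 86.000 × 1.5850 ≈ 391.621 ms.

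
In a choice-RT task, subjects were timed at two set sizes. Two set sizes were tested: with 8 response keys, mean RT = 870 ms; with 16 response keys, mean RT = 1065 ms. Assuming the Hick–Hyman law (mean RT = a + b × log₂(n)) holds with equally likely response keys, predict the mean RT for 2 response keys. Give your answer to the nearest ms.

480 ms

RT is linear in log₂ n, so two points fix the line:
  b = (1065 − 870) / (log₂ 16 − log₂ 8) = 195 / (4 − 3) = 195 ms/bit
  a = 870 − 195 × 3 = 285 ms
Then RT(2) = 285 + 195 × log₂ 2 = 285 + 195 × 1 ≈ 480.000 ms.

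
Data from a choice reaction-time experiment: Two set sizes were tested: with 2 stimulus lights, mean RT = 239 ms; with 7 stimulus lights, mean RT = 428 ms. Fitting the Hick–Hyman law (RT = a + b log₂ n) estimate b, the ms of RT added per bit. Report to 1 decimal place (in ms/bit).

The slope on a log₂ axis is (428 − 239) / (2.8074 − 1) = 104.573 ms/bit.

104.6 ms/bit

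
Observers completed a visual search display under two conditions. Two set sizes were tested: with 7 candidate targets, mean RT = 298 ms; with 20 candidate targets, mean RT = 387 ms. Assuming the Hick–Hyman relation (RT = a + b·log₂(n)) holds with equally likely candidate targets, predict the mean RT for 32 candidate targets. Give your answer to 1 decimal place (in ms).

Solve the two-equation system in a and b:
  b = (387 − 298) / (log₂ 20 − log₂ 7) = 89 / (4.3219 − 2.8074) = 58.762 ms/bit
  a = 298 − 58.762 × 2.8074 = 133.033 ms
Then RT(32) = 133.033 + 58.762 × log₂ 32 = 133.033 + 58.762 × 5 ≈ 426.845 ms.

426.8 ms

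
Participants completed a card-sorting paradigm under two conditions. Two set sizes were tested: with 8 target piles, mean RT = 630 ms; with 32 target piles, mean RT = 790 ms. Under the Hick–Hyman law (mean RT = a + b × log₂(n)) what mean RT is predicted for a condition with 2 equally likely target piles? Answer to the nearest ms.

RT is linear in log₂ n, so two points fix the line:
  b = (790 − 630) / (log₂ 32 − log₂ 8) = 160 / (5 − 3) = 80 ms/bit
  a = 630 − 80 × 3 = 390 ms
Then RT(2) = 390 + 80 × log₂ 2 = 390 + 80 × 1 ≈ 470.000 ms.

470 ms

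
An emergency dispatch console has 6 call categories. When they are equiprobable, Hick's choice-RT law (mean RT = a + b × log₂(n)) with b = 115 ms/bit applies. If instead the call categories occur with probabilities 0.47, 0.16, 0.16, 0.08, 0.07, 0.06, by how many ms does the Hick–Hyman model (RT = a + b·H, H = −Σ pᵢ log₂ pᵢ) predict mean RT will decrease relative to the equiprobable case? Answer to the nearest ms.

Equiprobable entropy H₀ = log₂ 6 = 2.5850 bits.
Skewed entropy H = −Σ pᵢ log₂ pᵢ = 2.1616 bits.
ΔRT = b·(H₀ − H) = 115 × 0.4234 = 48.69 ms.

49 ms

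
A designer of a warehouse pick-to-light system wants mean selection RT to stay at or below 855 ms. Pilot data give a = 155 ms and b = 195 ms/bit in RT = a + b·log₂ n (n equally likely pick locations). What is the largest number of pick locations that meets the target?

195·log₂ n ≤ 855 − 155 = 700, giving log₂ n ≤ 3.5897 and n ≤ 12.040. The largest whole number is 12.

12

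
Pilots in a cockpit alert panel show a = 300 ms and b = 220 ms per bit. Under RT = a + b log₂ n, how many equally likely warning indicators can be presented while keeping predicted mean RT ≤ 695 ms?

3

Set 300 + 220·log₂ n ≤ 695 → log₂ n ≤ (695 − 300)/220 = 1.7955.
So n ≤ 2^1.7955 = 3.471; the largest integer n is 3.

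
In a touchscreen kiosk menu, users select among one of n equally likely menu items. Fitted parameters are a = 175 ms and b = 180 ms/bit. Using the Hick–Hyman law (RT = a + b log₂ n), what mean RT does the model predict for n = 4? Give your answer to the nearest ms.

535 ms

log₂(4) = 2 bits, so RT = 175 + 180 × 2 ≈ 535.000 ms.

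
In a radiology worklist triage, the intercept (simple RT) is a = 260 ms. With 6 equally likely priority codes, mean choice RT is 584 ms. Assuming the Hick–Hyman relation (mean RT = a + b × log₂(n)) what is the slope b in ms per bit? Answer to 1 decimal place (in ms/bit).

log₂(6) = 2.5850 bits.
b = (RT − a)/log₂ n = (584 − 260) / 2.5850 = 125.340 ms/bit.

125.3 ms/bit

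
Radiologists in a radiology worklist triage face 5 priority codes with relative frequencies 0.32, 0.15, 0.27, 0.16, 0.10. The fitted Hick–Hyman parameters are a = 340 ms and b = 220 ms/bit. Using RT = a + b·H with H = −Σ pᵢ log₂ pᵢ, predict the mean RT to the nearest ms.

824 ms

Entropy contributions −pᵢ log₂ pᵢ: 0.5260, 0.4105, 0.5100, 0.4230, 0.3322; sum H = 2.2018 bits.
RT = a + bH = 340 + 220·2.2018 = 824.40 ms.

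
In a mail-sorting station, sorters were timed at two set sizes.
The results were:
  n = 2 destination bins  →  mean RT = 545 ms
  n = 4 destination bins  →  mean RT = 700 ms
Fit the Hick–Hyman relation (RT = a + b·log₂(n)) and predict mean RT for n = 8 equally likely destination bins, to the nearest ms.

Fit slope and intercept:
  b = (700 − 545) / (log₂ 4 − log₂ 2) = 155 / (2 − 1) = 155 ms/bit
  a = 545 − 155 × 1 = 390 ms
Then RT(8) = 390 + 155 × log₂ 8 = 390 + 155 × 3 ≈ 855.000 ms.

855 ms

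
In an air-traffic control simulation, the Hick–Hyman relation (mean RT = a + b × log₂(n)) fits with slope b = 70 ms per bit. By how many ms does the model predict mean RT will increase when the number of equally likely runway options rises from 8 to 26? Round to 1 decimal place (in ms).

The intercept a cancels: ΔRT = b·(log₂ n₂ − log₂ n₁) = b·log₂(n₂/n₁).
log₂(26) − log₂(8) = 4.7004 − 3 = 1.7004.
ΔRT = 70 × 1.7004 = 119.031 ms.

119.0 ms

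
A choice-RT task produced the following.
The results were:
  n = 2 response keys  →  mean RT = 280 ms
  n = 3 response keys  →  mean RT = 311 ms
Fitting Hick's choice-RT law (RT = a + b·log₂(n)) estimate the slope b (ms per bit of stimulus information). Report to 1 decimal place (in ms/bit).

The slope on a log₂ axis is (311 − 280) / (1.5850 − 1) = 52.995 ms/bit.

53.0 ms/bit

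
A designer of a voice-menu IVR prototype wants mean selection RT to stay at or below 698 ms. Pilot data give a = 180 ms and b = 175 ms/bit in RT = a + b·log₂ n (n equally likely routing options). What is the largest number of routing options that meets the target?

Information budget: (698 − 180)/175 = 2.9600 bits, so n ≤ 2^2.9600 = 7.781 → at most 7.

7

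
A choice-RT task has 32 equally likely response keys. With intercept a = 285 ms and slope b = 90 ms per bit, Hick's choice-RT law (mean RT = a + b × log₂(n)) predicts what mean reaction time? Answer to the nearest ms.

log₂(32) = 5 bits, so RT = 285 + 90 × 5 ≈ 735.000 ms.

735 ms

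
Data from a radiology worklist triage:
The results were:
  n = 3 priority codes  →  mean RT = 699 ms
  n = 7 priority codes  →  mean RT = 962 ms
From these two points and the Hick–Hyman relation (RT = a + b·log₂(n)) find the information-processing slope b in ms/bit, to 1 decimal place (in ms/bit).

215.2 ms/bit

The slope on a log₂ axis is (962 − 699) / (2.8074 − 1.5850) = 215.152 ms/bit.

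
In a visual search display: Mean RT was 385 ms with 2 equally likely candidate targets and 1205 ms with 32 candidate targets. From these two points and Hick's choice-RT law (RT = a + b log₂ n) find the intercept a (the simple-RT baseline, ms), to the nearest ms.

b = (RT₂ − RT₁)/(log₂ n₂ − log₂ n₁) = (1205 − 385)/(5 − 1) = 205 ms/bit.
Intercept: a = 385 − 205·log₂(2) = 180.000 ms.

180 ms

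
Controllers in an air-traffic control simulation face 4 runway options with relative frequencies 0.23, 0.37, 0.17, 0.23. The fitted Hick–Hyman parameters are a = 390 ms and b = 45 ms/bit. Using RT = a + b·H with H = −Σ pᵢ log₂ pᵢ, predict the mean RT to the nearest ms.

Entropy contributions −pᵢ log₂ pᵢ: 0.4877, 0.5307, 0.4346, 0.4877; sum H = 1.9407 bits.
RT = a + bH = 390 + 45·1.9407 = 477.33 ms.

477 ms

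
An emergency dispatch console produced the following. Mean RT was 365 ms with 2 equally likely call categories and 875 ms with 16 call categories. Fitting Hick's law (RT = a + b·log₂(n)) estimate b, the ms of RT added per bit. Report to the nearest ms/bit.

The slope on a log₂ axis is (875 − 365) / (4 − 1) = 170 ms/bit.

170 ms/bit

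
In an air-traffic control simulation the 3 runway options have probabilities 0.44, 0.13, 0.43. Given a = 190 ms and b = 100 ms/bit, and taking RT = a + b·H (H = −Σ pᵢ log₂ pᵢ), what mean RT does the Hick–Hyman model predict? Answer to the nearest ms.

333 ms

H = 0.44·log₂(1/0.44) + 0.13·log₂(1/0.13) + 0.43·log₂(1/0.43) = 1.4274 bits.
RT = 190 + 100 × 1.4274 = 332.74 ms.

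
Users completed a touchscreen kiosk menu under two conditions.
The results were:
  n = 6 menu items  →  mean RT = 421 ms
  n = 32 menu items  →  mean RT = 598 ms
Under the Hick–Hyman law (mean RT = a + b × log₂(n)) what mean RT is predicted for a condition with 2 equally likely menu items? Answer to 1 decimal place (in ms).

304.8 ms

Solve the two-equation system in a and b:
  b = (598 − 421) / (log₂ 32 − log₂ 6) = 177 / (5 − 2.5850) = 73.291 ms/bit
  a = 421 − 73.291 × 2.5850 = 231.546 ms
Then RT(2) = 231.546 + 73.291 × log₂ 2 = 231.546 + 73.291 × 1 ≈ 304.837 ms.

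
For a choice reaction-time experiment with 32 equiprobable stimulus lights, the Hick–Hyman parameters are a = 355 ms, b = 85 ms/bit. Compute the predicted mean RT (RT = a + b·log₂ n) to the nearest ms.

log₂(32) = 5 bits, so RT = 355 + 85 × 5 ≈ 780.000 ms.

780 ms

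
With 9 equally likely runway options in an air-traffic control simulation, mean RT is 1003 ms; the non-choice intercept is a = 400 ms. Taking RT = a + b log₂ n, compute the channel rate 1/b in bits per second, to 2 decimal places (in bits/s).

b = (1003 − 400)/log₂ 9 = 603/3.1699 = 190.225 ms per bit = 0.19023 s/bit; the reciprocal is 5.257 bits/s.

5.26 bits/s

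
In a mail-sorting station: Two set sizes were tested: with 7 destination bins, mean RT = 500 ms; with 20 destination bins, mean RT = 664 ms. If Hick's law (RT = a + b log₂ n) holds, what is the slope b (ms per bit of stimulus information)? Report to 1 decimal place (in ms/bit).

b = (RT₂ − RT₁)/(log₂ n₂ − log₂ n₁) = (664 − 500)/(4.3219 − 2.8074) = 108.281 ms/bit.

108.3 ms/bit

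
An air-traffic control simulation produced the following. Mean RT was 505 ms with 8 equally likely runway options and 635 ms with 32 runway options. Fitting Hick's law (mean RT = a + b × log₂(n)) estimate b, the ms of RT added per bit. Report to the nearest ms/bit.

65 ms/bit

b = (RT₂ − RT₁)/(log₂ n₂ − log₂ n₁) = (635 − 505)/(5 − 3) = 65 ms/bit.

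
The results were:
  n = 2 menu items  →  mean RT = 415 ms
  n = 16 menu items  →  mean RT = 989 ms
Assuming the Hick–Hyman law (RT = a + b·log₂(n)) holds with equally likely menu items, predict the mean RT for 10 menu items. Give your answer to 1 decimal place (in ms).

859.3 ms

Fit slope and intercept:
  b = (989 − 415) / (log₂ 16 − log₂ 2) = 574 / (4 − 1) = 191.333 ms/bit
  a = 415 − 191.333 × 1 = 223.667 ms
Then RT(10) = 223.667 + 191.333 × log₂ 10 = 223.667 + 191.333 × 3.3219 ≈ 859.262 ms.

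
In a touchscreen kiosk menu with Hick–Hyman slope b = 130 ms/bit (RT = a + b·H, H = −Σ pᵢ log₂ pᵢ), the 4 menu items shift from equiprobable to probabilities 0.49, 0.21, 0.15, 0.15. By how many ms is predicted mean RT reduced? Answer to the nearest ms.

The RT saving is b·ΔH. Equiprobable H₀ = log₂(4) = 2.0000 bits; with the given probabilities H = 1.7982 bits.
b·(H₀ − H) = 130 × (2.0000 − 1.7982) = 26.23 ms.

26 ms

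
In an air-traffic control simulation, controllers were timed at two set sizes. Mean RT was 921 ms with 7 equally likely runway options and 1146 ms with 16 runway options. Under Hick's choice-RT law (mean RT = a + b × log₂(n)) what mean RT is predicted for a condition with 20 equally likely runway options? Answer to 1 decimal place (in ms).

1206.7 ms

RT is linear in log₂ n, so two points fix the line:
  b = (1146 − 921) / (log₂ 16 − log₂ 7) = 225 / (4 − 2.8074) = 188.656 ms/bit
  a = 921 − 188.656 × 2.8074 = 391.375 ms
Then RT(20) = 391.375 + 188.656 × log₂ 20 = 391.375 + 188.656 × 4.3219 ≈ 1206.734 ms.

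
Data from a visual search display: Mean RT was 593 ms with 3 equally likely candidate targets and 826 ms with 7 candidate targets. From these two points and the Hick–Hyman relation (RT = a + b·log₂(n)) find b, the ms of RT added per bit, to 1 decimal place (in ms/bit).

Slope: b = (826 − 593) / (log₂ 7 − log₂ 3) = 233/1.2224 = 190.610 ms/bit.

190.6 ms/bit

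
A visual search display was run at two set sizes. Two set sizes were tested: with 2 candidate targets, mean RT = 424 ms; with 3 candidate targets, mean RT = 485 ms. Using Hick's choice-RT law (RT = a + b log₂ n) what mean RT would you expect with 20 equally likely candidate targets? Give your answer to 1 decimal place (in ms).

770.4 ms

RT is linear in log₂ n, so two points fix the line:
  b = (485 − 424) / (log₂ 3 − log₂ 2) = 61 / (1.5850 − 1) = 104.280 ms/bit
  a = 424 − 104.280 × 1 = 319.720 ms
Then RT(20) = 319.720 + 104.280 × log₂ 20 = 319.720 + 104.280 × 4.3219 ≈ 770.411 ms.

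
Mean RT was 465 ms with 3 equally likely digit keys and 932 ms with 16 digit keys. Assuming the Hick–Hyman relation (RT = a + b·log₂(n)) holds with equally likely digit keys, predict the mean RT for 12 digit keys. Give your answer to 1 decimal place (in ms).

851.7 ms

With log₂ n on the abscissa the relation is linear; from the two conditions:
  b = (932 − 465) / (log₂ 16 − log₂ 3) = 467 / (4 − 1.5850) = 193.372 ms/bit
  a = 465 − 193.372 × 1.5850 = 158.513 ms
Then RT(12) = 158.513 + 193.372 × log₂ 12 = 158.513 + 193.372 × 3.5850 ≈ 851.743 ms.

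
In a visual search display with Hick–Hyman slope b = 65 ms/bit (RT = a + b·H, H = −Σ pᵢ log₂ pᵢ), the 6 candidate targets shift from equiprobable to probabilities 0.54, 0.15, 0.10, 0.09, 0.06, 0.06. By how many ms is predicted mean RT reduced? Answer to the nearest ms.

37 ms

Equiprobable entropy H₀ = log₂ 6 = 2.5850 bits.
Skewed entropy H = −Σ pᵢ log₂ pᵢ = 2.0225 bits.
ΔRT = b·(H₀ − H) = 65 × 0.5625 = 36.56 ms.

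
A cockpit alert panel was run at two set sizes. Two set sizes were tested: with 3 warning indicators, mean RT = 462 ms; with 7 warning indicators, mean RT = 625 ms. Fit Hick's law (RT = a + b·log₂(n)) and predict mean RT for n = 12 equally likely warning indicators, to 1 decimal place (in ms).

728.7 ms

With log₂ n on the abscissa the relation is linear; from the two conditions:
  b = (625 − 462) / (log₂ 7 − log₂ 3) = 163 / (2.8074 − 1.5850) = 133.345 ms/bit
  a = 462 − 133.345 × 1.5850 = 250.653 ms
Then RT(12) = 250.653 + 133.345 × log₂ 12 = 250.653 + 133.345 × 3.5850 ≈ 728.690 ms.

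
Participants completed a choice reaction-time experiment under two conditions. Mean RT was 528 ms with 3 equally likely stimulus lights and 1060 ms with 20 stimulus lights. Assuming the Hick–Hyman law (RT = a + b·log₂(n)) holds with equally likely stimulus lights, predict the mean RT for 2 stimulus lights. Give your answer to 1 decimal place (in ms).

414.3 ms

With log₂ n on the abscissa the relation is linear; from the two conditions:
  b = (1060 − 528) / (log₂ 20 − log₂ 3) = 532 / (4.3219 − 1.5850) = 194.376 ms/bit
  a = 528 − 194.376 × 1.5850 = 219.922 ms
Then RT(2) = 219.922 + 194.376 × log₂ 2 = 219.922 + 194.376 × 1 ≈ 414.297 ms.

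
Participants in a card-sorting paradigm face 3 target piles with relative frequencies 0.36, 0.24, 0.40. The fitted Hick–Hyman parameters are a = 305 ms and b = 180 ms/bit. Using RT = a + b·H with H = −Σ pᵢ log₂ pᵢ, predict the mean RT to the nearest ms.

585 ms

Entropy contributions −pᵢ log₂ pᵢ: 0.5306, 0.4941, 0.5288; sum H = 1.5535 bits.
RT = a + bH = 305 + 180·1.5535 = 584.63 ms.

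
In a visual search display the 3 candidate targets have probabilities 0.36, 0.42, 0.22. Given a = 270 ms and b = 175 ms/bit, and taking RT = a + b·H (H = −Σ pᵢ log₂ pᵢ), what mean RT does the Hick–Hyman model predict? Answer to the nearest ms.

539 ms

H = 0.36·log₂(1/0.36) + 0.42·log₂(1/0.42) + 0.22·log₂(1/0.22) = 1.5368 bits.
RT = 270 + 175 × 1.5368 = 538.95 ms.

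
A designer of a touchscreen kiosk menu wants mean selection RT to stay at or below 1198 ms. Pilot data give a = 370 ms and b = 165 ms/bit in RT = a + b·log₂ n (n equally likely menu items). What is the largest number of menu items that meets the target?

Set 370 + 165·log₂ n ≤ 1198 → log₂ n ≤ (1198 − 370)/165 = 5.0182.
So n ≤ 2^5.0182 = 32.406; the largest integer n is 32.

32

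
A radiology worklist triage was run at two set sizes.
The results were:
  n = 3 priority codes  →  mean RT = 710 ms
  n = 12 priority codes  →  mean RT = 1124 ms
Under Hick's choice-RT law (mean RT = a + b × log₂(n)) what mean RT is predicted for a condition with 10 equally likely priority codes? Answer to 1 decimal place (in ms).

Fit slope and intercept:
  b = (1124 − 710) / (log₂ 12 − log₂ 3) = 414 / (3.5850 − 1.5850) = 207.000 ms/bit
  a = 710 − 207.000 × 1.5850 = 381.913 ms
Then RT(10) = 381.913 + 207.000 × log₂ 10 = 381.913 + 207.000 × 3.3219 ≈ 1069.552 ms.

1069.6 ms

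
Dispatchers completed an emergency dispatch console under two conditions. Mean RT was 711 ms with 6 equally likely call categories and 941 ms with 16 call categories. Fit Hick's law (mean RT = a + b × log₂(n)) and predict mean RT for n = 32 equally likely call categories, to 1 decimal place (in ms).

Fit slope and intercept:
  b = (941 − 711) / (log₂ 16 − log₂ 6) = 230 / (4 − 2.5850) = 162.540 ms/bit
  a = 711 − 162.540 × 2.5850 = 290.841 ms
Then RT(32) = 290.841 + 162.540 × log₂ 32 = 290.841 + 162.540 × 5 ≈ 1103.540 ms.

1103.5 ms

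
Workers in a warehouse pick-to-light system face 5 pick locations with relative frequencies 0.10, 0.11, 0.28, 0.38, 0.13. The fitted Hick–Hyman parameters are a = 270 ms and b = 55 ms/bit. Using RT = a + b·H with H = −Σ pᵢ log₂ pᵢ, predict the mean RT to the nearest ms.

386 ms

H = 0.10·log₂(1/0.10) + 0.11·log₂(1/0.11) + 0.28·log₂(1/0.28) + 0.38·log₂(1/0.38) + 0.13·log₂(1/0.13) = 2.1098 bits.
RT = 270 + 55 × 2.1098 = 386.04 ms.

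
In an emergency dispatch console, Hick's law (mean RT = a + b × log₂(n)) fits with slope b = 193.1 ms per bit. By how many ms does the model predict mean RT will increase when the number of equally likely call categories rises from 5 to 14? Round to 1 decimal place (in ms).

ΔRT = (a + b log₂ n₂) − (a + b log₂ n₁) = b·(log₂ n₂ − log₂ n₁).
log₂(14) − log₂(5) = 3.8074 − 2.3219 = 1.4854.
ΔRT = 193.1 × 1.4854 = 286.836 ms.

286.8 ms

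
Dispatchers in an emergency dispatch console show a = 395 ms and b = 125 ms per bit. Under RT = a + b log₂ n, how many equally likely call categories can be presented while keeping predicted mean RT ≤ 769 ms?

125·log₂ n ≤ 769 − 395 = 374, giving log₂ n ≤ 2.9920 and n ≤ 7.956. The largest whole number is 7.

7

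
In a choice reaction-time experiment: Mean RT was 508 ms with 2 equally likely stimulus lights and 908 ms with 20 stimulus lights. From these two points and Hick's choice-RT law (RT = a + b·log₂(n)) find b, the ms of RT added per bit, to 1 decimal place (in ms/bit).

120.4 ms/bit

The slope on a log₂ axis is (908 − 508) / (4.3219 − 1) = 120.412 ms/bit.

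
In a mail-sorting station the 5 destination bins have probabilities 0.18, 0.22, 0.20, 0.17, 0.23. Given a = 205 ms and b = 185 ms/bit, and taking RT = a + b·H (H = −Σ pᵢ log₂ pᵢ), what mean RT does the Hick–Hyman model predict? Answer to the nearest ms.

633 ms

Entropy contributions −pᵢ log₂ pᵢ: 0.4453, 0.4806, 0.4644, 0.4346, 0.4877; sum H = 2.3125 bits.
RT = a + bH = 205 + 185·2.3125 = 632.82 ms.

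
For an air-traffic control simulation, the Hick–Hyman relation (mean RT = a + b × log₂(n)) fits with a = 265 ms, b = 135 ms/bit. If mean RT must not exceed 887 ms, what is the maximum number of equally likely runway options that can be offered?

24

Information budget: (887 − 265)/135 = 4.6074 bits, so n ≤ 2^4.6074 = 24.376 → at most 24.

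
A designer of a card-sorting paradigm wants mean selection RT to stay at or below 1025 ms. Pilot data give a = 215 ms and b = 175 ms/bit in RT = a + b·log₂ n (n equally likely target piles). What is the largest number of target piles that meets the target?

24

175·log₂ n ≤ 1025 − 215 = 810, giving log₂ n ≤ 4.6286 and n ≤ 24.737. The largest whole number is 24.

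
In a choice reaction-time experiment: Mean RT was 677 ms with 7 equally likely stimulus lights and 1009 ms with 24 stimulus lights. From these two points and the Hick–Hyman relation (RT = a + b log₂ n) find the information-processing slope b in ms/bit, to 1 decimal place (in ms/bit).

186.8 ms/bit

b = (RT₂ − RT₁)/(log₂ n₂ − log₂ n₁) = (1009 − 677)/(4.5850 − 2.8074) = 186.768 ms/bit.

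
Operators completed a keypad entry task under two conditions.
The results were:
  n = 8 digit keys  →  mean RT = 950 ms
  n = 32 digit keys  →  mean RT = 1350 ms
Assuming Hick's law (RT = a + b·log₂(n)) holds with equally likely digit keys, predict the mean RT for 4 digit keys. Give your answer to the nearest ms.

RT is linear in log₂ n, so two points fix the line:
  b = (1350 − 950) / (log₂ 32 − log₂ 8) = 400 / (5 − 3) = 200 ms/bit
  a = 950 − 200 × 3 = 350 ms
Then RT(4) = 350 + 200 × log₂ 4 = 350 + 200 × 2 ≈ 750.000 ms.

750 ms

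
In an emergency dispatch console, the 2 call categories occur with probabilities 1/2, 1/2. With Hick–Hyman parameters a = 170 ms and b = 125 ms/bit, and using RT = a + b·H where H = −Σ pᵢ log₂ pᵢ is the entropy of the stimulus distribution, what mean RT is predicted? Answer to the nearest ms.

H = −Σ pᵢ log₂ pᵢ = 0.5·1 + 0.5·1 = 1.000 bits.
RT = 170 + 125 × 1.000 = 295.00 ms.

295 ms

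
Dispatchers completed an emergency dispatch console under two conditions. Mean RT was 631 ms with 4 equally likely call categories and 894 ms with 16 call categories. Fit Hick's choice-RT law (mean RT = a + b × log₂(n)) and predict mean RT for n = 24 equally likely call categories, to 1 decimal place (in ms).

With log₂ n on the abscissa the relation is linear; from the two conditions:
  b = (894 − 631) / (log₂ 16 − log₂ 4) = 263 / (4 − 2) = 131.500 ms/bit
  a = 631 − 131.500 × 2 = 368.000 ms
Then RT(24) = 368.000 + 131.500 × log₂ 24 = 368.000 + 131.500 × 4.5850 ≈ 970.923 ms.

970.9 ms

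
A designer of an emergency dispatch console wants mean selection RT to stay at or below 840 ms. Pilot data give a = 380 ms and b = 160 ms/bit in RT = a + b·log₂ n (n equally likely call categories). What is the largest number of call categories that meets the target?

Information budget: (840 − 380)/160 = 2.8750 bits, so n ≤ 2^2.8750 = 7.336 → at most 7.

7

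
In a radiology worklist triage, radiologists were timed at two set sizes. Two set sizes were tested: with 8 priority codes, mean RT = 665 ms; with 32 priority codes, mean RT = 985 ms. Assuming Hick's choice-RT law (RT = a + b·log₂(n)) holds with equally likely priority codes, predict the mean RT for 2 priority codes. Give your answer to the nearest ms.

345 ms

With log₂ n on the abscissa the relation is linear; from the two conditions:
  b = (985 − 665) / (log₂ 32 − log₂ 8) = 320 / (5 − 3) = 160 ms/bit
  a = 665 − 160 × 3 = 185 ms
Then RT(2) = 185 + 160 × log₂ 2 = 185 + 160 × 1 ≈ 345.000 ms.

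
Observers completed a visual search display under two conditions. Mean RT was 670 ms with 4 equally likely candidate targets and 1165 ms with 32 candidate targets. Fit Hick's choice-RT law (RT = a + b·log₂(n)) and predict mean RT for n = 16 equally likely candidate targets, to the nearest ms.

Fit slope and intercept:
  b = (1165 − 670) / (log₂ 32 − log₂ 4) = 495 / (5 − 2) = 165 ms/bit
  a = 670 − 165 × 2 = 340 ms
Then RT(16) = 340 + 165 × log₂ 16 = 340 + 165 × 4 ≈ 1000.000 ms.

1000 ms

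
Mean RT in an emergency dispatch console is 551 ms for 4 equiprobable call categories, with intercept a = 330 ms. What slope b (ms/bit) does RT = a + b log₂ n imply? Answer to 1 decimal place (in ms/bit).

110.5 ms/bit

4 alternatives carry log₂ 4 = 2 bits; the choice cost is 551 − 330 = 221 ms, so b = 221/2 = 110.500 ms/bit.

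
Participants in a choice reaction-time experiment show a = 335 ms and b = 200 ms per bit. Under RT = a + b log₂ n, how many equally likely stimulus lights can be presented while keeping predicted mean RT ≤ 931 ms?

Set 335 + 200·log₂ n ≤ 931 → log₂ n ≤ (931 − 335)/200 = 2.9800.
So n ≤ 2^2.9800 = 7.890; the largest integer n is 7.

7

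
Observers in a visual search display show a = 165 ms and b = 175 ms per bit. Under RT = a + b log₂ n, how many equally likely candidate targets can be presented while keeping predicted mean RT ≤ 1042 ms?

32

Information budget: (1042 − 165)/175 = 5.0114 bits, so n ≤ 2^5.0114 = 32.255 → at most 32.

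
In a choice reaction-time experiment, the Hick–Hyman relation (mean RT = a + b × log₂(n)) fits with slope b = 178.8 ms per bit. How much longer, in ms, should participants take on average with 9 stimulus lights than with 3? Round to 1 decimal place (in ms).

ΔRT = (a + b log₂ n₂) − (a + b log₂ n₁) = b·(log₂ n₂ − log₂ n₁).
log₂(9) − log₂(3) = 3.1699 − 1.5850 = 1.5850.
ΔRT = 178.8 × 1.5850 = 283.391 ms.

283.4 ms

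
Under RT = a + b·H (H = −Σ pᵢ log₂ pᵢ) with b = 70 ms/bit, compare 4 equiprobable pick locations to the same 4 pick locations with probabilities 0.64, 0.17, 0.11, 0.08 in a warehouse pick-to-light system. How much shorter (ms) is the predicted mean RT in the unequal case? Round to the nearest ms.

36 ms

The RT saving is b·ΔH. Equiprobable H₀ = log₂(4) = 2.0000 bits; with the given probabilities H = 1.4885 bits.
b·(H₀ − H) = 70 × (2.0000 − 1.4885) = 35.81 ms.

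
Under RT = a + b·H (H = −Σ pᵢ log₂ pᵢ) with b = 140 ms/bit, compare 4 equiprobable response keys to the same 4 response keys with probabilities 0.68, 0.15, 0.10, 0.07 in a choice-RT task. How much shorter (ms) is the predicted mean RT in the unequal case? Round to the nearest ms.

Equiprobable entropy H₀ = log₂ 4 = 2.0000 bits.
Skewed entropy H = −Σ pᵢ log₂ pᵢ = 1.3896 bits.
ΔRT = b·(H₀ − H) = 140 × 0.6104 = 85.45 ms.

85 ms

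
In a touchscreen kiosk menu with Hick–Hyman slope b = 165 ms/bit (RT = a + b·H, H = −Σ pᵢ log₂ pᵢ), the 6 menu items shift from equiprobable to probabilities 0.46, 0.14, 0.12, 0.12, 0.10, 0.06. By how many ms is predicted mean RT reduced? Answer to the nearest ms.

Equiprobable entropy H₀ = log₂ 6 = 2.5850 bits.
Skewed entropy H = −Σ pᵢ log₂ pᵢ = 2.2223 bits.
ΔRT = b·(H₀ − H) = 165 × 0.3627 = 59.84 ms.

60 ms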